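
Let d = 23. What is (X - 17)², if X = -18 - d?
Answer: 3364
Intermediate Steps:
X = -41 (X = -18 - 1*23 = -18 - 23 = -41)
(X - 17)² = (-41 - 17)² = (-58)² = 3364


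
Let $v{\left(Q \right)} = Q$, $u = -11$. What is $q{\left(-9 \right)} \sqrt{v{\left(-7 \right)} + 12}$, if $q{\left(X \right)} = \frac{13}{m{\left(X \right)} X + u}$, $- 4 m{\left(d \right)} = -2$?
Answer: $- \frac{26 \sqrt{5}}{31} \approx -1.8754$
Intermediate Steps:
$m{\left(d \right)} = \frac{1}{2}$ ($m{\left(d \right)} = \left(- \frac{1}{4}\right) \left(-2\right) = \frac{1}{2}$)
$q{\left(X \right)} = \frac{13}{-11 + \frac{X}{2}}$ ($q{\left(X \right)} = \frac{13}{\frac{X}{2} - 11} = \frac{13}{-11 + \frac{X}{2}}$)
$q{\left(-9 \right)} \sqrt{v{\left(-7 \right)} + 12} = \frac{26}{-22 - 9} \sqrt{-7 + 12} = \frac{26}{-31} \sqrt{5} = 26 \left(- \frac{1}{31}\right) \sqrt{5} = - \frac{26 \sqrt{5}}{31}$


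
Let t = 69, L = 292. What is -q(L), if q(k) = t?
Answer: -69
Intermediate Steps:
q(k) = 69
-q(L) = -1*69 = -69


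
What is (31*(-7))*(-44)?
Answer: 9548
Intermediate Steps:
(31*(-7))*(-44) = -217*(-44) = 9548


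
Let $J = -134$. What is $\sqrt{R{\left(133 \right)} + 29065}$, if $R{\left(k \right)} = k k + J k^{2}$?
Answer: $2 i \sqrt{580893} \approx 1524.3 i$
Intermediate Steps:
$R{\left(k \right)} = - 133 k^{2}$ ($R{\left(k \right)} = k k - 134 k^{2} = k^{2} - 134 k^{2} = - 133 k^{2}$)
$\sqrt{R{\left(133 \right)} + 29065} = \sqrt{- 133 \cdot 133^{2} + 29065} = \sqrt{\left(-133\right) 17689 + 29065} = \sqrt{-2352637 + 29065} = \sqrt{-2323572} = 2 i \sqrt{580893}$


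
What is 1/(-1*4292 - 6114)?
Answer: -1/10406 ≈ -9.6098e-5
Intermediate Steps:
1/(-1*4292 - 6114) = 1/(-4292 - 6114) = 1/(-10406) = -1/10406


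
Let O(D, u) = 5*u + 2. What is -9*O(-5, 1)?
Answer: -63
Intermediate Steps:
O(D, u) = 2 + 5*u
-9*O(-5, 1) = -9*(2 + 5*1) = -9*(2 + 5) = -9*7 = -63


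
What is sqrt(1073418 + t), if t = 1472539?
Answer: sqrt(2545957) ≈ 1595.6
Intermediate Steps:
sqrt(1073418 + t) = sqrt(1073418 + 1472539) = sqrt(2545957)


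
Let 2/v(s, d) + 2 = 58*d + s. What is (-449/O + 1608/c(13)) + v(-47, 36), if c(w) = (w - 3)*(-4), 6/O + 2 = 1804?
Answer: -4125606542/30585 ≈ -1.3489e+5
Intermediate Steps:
O = 3/901 (O = 6/(-2 + 1804) = 6/1802 = 6*(1/1802) = 3/901 ≈ 0.0033296)
v(s, d) = 2/(-2 + s + 58*d) (v(s, d) = 2/(-2 + (58*d + s)) = 2/(-2 + (s + 58*d)) = 2/(-2 + s + 58*d))
c(w) = 12 - 4*w (c(w) = (-3 + w)*(-4) = 12 - 4*w)
(-449/O + 1608/c(13)) + v(-47, 36) = (-449/3/901 + 1608/(12 - 4*13)) + 2/(-2 - 47 + 58*36) = (-449*901/3 + 1608/(12 - 52)) + 2/(-2 - 47 + 2088) = (-404549/3 + 1608/(-40)) + 2/2039 = (-404549/3 + 1608*(-1/40)) + 2*(1/2039) = (-404549/3 - 201/5) + 2/2039 = -2023348/15 + 2/2039 = -4125606542/30585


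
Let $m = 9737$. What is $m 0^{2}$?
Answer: $0$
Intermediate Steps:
$m 0^{2} = 9737 \cdot 0^{2} = 9737 \cdot 0 = 0$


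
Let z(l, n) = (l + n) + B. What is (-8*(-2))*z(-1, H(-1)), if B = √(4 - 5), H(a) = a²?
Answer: 16*I ≈ 16.0*I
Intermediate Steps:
B = I (B = √(-1) = I ≈ 1.0*I)
z(l, n) = I + l + n (z(l, n) = (l + n) + I = I + l + n)
(-8*(-2))*z(-1, H(-1)) = (-8*(-2))*(I - 1 + (-1)²) = 16*(I - 1 + 1) = 16*I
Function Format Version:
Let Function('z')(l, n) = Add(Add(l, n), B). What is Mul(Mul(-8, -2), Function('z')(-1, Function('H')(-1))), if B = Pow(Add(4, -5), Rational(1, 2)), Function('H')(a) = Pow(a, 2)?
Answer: Mul(16, I) ≈ Mul(16.000, I)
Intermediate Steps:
B = I (B = Pow(-1, Rational(1, 2)) = I ≈ Mul(1.0000, I))
Function('z')(l, n) = Add(I, l, n) (Function('z')(l, n) = Add(Add(l, n), I) = Add(I, l, n))
Mul(Mul(-8, -2), Function('z')(-1, Function('H')(-1))) = Mul(Mul(-8, -2), Add(I, -1, Pow(-1, 2))) = Mul(16, Add(I, -1, 1)) = Mul(16, I)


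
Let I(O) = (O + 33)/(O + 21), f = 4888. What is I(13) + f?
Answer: 83119/17 ≈ 4889.4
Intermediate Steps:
I(O) = (33 + O)/(21 + O)
I(13) + f = (33 + 13)/(21 + 13) + 4888 = 46/34 + 4888 = (1/34)*46 + 4888 = 23/17 + 4888 = 83119/17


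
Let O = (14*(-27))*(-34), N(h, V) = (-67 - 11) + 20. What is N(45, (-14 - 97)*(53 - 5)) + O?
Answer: 12794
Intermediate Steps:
N(h, V) = -58 (N(h, V) = -78 + 20 = -58)
O = 12852 (O = -378*(-34) = 12852)
N(45, (-14 - 97)*(53 - 5)) + O = -58 + 12852 = 12794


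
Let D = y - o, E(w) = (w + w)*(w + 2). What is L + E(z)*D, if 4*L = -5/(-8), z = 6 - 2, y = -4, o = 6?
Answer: -15355/32 ≈ -479.84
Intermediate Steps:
z = 4
E(w) = 2*w*(2 + w) (E(w) = (2*w)*(2 + w) = 2*w*(2 + w))
L = 5/32 (L = (-5/(-8))/4 = (-5*(-⅛))/4 = (¼)*(5/8) = 5/32 ≈ 0.15625)
D = -10 (D = -4 - 1*6 = -4 - 6 = -10)
L + E(z)*D = 5/32 + (2*4*(2 + 4))*(-10) = 5/32 + (2*4*6)*(-10) = 5/32 + 48*(-10) = 5/32 - 480 = -15355/32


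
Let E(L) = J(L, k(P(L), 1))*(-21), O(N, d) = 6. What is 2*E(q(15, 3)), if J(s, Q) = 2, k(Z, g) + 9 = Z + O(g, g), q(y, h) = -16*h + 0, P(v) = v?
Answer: -84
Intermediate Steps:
q(y, h) = -16*h
k(Z, g) = -3 + Z (k(Z, g) = -9 + (Z + 6) = -9 + (6 + Z) = -3 + Z)
E(L) = -42 (E(L) = 2*(-21) = -42)
2*E(q(15, 3)) = 2*(-42) = -84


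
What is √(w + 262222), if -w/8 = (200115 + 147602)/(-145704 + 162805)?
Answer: 3*√173781707046/2443 ≈ 511.92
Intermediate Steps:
w = -2781736/17101 (w = -8*(200115 + 147602)/(-145704 + 162805) = -2781736/17101 ≈ -162.67)
√(w + 262222) = √(-2781736/17101 + 262222) = √(4481476686/17101) = 3*√173781707046/2443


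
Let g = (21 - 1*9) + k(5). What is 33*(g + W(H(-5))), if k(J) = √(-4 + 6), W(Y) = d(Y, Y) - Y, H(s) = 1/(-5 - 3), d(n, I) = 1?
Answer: 3465/8 + 33*√2 ≈ 479.79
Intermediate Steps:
H(s) = -⅛ (H(s) = 1/(-8) = -⅛)
W(Y) = 1 - Y
k(J) = √2
g = 12 + √2 (g = (21 - 1*9) + √2 = (21 - 9) + √2 = 12 + √2 ≈ 13.414)
33*(g + W(H(-5))) = 33*((12 + √2) + (1 - 1*(-⅛))) = 33*((12 + √2) + (1 + ⅛)) = 33*((12 + √2) + 9/8) = 33*(105/8 + √2) = 3465/8 + 33*√2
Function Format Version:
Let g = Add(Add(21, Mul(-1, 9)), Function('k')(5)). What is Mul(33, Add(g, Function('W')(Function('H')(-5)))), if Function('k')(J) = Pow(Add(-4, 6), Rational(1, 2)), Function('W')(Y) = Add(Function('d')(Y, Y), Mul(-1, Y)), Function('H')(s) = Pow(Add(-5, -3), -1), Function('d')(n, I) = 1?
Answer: Add(Rational(3465, 8), Mul(33, Pow(2, Rational(1, 2)))) ≈ 479.79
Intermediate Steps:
Function('H')(s) = Rational(-1, 8) (Function('H')(s) = Pow(-8, -1) = Rational(-1, 8))
Function('W')(Y) = Add(1, Mul(-1, Y))
Function('k')(J) = Pow(2, Rational(1, 2))
g = Add(12, Pow(2, Rational(1, 2))) (g = Add(Add(21, Mul(-1, 9)), Pow(2, Rational(1, 2))) = Add(Add(21, -9), Pow(2, Rational(1, 2))) = Add(12, Pow(2, Rational(1, 2))) ≈ 13.414)
Mul(33, Add(g, Function('W')(Function('H')(-5)))) = Mul(33, Add(Add(12, Pow(2, Rational(1, 2))), Add(1, Mul(-1, Rational(-1, 8))))) = Mul(33, Add(Add(12, Pow(2, Rational(1, 2))), Add(1, Rational(1, 8)))) = Mul(33, Add(Add(12, Pow(2, Rational(1, 2))), Rational(9, 8))) = Mul(33, Add(Rational(105, 8), Pow(2, Rational(1, 2)))) = Add(Rational(3465, 8), Mul(33, Pow(2, Rational(1, 2))))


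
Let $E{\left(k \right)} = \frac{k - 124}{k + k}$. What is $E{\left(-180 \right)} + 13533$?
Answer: $\frac{609023}{45} \approx 13534.0$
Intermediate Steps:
$E{\left(k \right)} = \frac{-124 + k}{2 k}$
$E{\left(-180 \right)} + 13533 = \frac{-124 - 180}{2 \left(-180\right)} + 13533 = \frac{1}{2} \left(- \frac{1}{180}\right) \left(-304\right) + 13533 = \frac{38}{45} + 13533 = \frac{609023}{45}$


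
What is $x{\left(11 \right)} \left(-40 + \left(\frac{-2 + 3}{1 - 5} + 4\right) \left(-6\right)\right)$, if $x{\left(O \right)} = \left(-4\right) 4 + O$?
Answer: $\frac{625}{2} \approx 312.5$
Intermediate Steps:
$x{\left(O \right)} = -16 + O$
$x{\left(11 \right)} \left(-40 + \left(\frac{-2 + 3}{1 - 5} + 4\right) \left(-6\right)\right) = \left(-16 + 11\right) \left(-40 + \left(\frac{-2 + 3}{1 - 5} + 4\right) \left(-6\right)\right) = - 5 \left(-40 + \left(1 \frac{1}{-4} + 4\right) \left(-6\right)\right) = - 5 \left(-40 + \left(1 \left(- \frac{1}{4}\right) + 4\right) \left(-6\right)\right) = - 5 \left(-40 + \left(- \frac{1}{4} + 4\right) \left(-6\right)\right) = - 5 \left(-40 + \frac{15}{4} \left(-6\right)\right) = - 5 \left(-40 - \frac{45}{2}\right) = \left(-5\right) \left(- \frac{125}{2}\right) = \frac{625}{2}$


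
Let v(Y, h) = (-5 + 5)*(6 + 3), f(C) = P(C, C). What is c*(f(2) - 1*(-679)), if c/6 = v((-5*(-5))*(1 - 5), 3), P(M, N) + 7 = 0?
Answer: 0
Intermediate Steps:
P(M, N) = -7 (P(M, N) = -7 + 0 = -7)
f(C) = -7
v(Y, h) = 0 (v(Y, h) = 0*9 = 0)
c = 0 (c = 6*0 = 0)
c*(f(2) - 1*(-679)) = 0*(-7 - 1*(-679)) = 0*(-7 + 679) = 0*672 = 0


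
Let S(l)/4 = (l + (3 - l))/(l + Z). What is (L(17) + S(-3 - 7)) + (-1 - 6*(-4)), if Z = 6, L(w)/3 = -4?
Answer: 8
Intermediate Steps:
L(w) = -12 (L(w) = 3*(-4) = -12)
S(l) = 12/(6 + l) (S(l) = 4*((l + (3 - l))/(l + 6)) = 4*(3/(6 + l)) = 12/(6 + l))
(L(17) + S(-3 - 7)) + (-1 - 6*(-4)) = (-12 + 12/(6 + (-3 - 7))) + (-1 - 6*(-4)) = (-12 + 12/(6 - 10)) + (-1 + 24) = (-12 + 12/(-4)) + 23 = (-12 + 12*(-¼)) + 23 = (-12 - 3) + 23 = -15 + 23 = 8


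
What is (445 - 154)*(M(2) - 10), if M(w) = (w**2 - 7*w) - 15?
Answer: -10185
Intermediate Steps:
M(w) = -15 + w**2 - 7*w
(445 - 154)*(M(2) - 10) = (445 - 154)*((-15 + 2**2 - 7*2) - 10) = 291*((-15 + 4 - 14) - 10) = 291*(-25 - 10) = 291*(-35) = -10185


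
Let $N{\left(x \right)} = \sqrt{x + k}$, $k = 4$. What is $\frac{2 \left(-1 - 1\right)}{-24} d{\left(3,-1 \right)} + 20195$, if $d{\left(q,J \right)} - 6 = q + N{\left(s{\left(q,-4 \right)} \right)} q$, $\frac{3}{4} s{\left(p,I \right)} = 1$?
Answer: $\frac{40393}{2} + \frac{2 \sqrt{3}}{3} \approx 20198.0$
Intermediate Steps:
$s{\left(p,I \right)} = \frac{4}{3}$ ($s{\left(p,I \right)} = \frac{4}{3} \cdot 1 = \frac{4}{3}$)
$N{\left(x \right)} = \sqrt{4 + x}$ ($N{\left(x \right)} = \sqrt{x + 4} = \sqrt{4 + x}$)
$d{\left(q,J \right)} = 6 + q + \frac{4 q \sqrt{3}}{3}$ ($d{\left(q,J \right)} = 6 + \left(q + \sqrt{4 + \frac{4}{3}} q\right) = 6 + \left(q + \sqrt{\frac{16}{3}} q\right) = 6 + \left(q + \frac{4 \sqrt{3}}{3} q\right) = 6 + \left(q + \frac{4 q \sqrt{3}}{3}\right) = 6 + q + \frac{4 q \sqrt{3}}{3}$)
$\frac{2 \left(-1 - 1\right)}{-24} d{\left(3,-1 \right)} + 20195 = \frac{2 \left(-1 - 1\right)}{-24} \left(6 + 3 + \frac{4}{3} \cdot 3 \sqrt{3}\right) + 20195 = 2 \left(-2\right) \left(- \frac{1}{24}\right) \left(6 + 3 + 4 \sqrt{3}\right) + 20195 = \left(-4\right) \left(- \frac{1}{24}\right) \left(9 + 4 \sqrt{3}\right) + 20195 = \frac{9 + 4 \sqrt{3}}{6} + 20195 = \left(\frac{3}{2} + \frac{2 \sqrt{3}}{3}\right) + 20195 = \frac{40393}{2} + \frac{2 \sqrt{3}}{3}$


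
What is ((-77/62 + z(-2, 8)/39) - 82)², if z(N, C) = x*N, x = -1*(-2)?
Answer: 40613131729/5846724 ≈ 6946.3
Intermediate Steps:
x = 2
z(N, C) = 2*N
((-77/62 + z(-2, 8)/39) - 82)² = ((-77/62 + (2*(-2))/39) - 82)² = ((-77*1/62 - 4*1/39) - 82)² = ((-77/62 - 4/39) - 82)² = (-3251/2418 - 82)² = (-201527/2418)² = 40613131729/5846724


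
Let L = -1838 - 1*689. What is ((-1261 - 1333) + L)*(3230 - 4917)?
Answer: 8639127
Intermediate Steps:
L = -2527 (L = -1838 - 689 = -2527)
((-1261 - 1333) + L)*(3230 - 4917) = ((-1261 - 1333) - 2527)*(3230 - 4917) = (-2594 - 2527)*(-1687) = -5121*(-1687) = 8639127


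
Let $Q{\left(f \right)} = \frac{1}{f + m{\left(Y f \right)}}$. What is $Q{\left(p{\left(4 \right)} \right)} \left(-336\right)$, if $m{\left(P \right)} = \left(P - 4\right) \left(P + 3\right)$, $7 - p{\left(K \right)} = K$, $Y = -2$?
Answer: $- \frac{112}{11} \approx -10.182$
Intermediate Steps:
$p{\left(K \right)} = 7 - K$
$m{\left(P \right)} = \left(-4 + P\right) \left(3 + P\right)$
$Q{\left(f \right)} = \frac{1}{-12 + 3 f + 4 f^{2}}$ ($Q{\left(f \right)} = \frac{1}{f - \left(12 - 4 f^{2} - 2 f\right)} = \frac{1}{f + \left(-12 + 4 f^{2} + 2 f\right)} = \frac{1}{f + \left(-12 + 2 f + 4 f^{2}\right)} = \frac{1}{-12 + 3 f + 4 f^{2}}$)
$Q{\left(p{\left(4 \right)} \right)} \left(-336\right) = \frac{1}{-12 + 3 \left(7 - 4\right) + 4 \left(7 - 4\right)^{2}} \left(-336\right) = \frac{1}{-12 + 3 \cdot 3 + 4 \cdot 3^{2}} \left(-336\right) = \frac{1}{-12 + 9 + 4 \cdot 9} \left(-336\right) = \frac{1}{-12 + 9 + 36} \left(-336\right) = \frac{1}{33} \left(-336\right) = - \frac{112}{11}$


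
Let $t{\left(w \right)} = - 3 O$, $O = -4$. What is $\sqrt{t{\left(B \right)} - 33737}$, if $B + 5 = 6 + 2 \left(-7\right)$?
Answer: $5 i \sqrt{1349} \approx 183.64 i$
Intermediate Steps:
$B = -13$ ($B = -5 + \left(6 + 2 \left(-7\right)\right) = -5 + \left(6 - 14\right) = -5 - 8 = -13$)
$t{\left(w \right)} = 12$ ($t{\left(w \right)} = \left(-3\right) \left(-4\right) = 12$)
$\sqrt{t{\left(B \right)} - 33737} = \sqrt{12 - 33737} = \sqrt{-33725} = 5 i \sqrt{1349}$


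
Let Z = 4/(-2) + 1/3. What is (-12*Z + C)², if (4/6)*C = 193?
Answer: 383161/4 ≈ 95790.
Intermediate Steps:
C = 579/2 (C = (3/2)*193 = 579/2 ≈ 289.50)
Z = -5/3 (Z = 4*(-½) + 1*(⅓) = -2 + ⅓ = -5/3 ≈ -1.6667)
(-12*Z + C)² = (-12*(-5/3) + 579/2)² = (20 + 579/2)² = (619/2)² = 383161/4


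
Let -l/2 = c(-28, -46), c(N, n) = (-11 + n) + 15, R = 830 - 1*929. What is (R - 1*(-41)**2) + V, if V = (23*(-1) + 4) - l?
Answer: -1883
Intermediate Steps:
R = -99 (R = 830 - 929 = -99)
c(N, n) = 4 + n
l = 84 (l = -2*(4 - 46) = -2*(-42) = 84)
V = -103 (V = (23*(-1) + 4) - 1*84 = (-23 + 4) - 84 = -19 - 84 = -103)
(R - 1*(-41)**2) + V = (-99 - 1*(-41)**2) - 103 = (-99 - 1*1681) - 103 = (-99 - 1681) - 103 = -1780 - 103 = -1883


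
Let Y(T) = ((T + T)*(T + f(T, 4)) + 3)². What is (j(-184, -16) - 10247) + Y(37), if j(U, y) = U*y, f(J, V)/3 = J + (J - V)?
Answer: 334187658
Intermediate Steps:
f(J, V) = -3*V + 6*J (f(J, V) = 3*(J + (J - V)) = 3*(-V + 2*J) = -3*V + 6*J)
Y(T) = (3 + 2*T*(-12 + 7*T))² (Y(T) = ((T + T)*(T + (-3*4 + 6*T)) + 3)² = ((2*T)*(T + (-12 + 6*T)) + 3)² = ((2*T)*(-12 + 7*T) + 3)² = (2*T*(-12 + 7*T) + 3)² = (3 + 2*T*(-12 + 7*T))²)
(j(-184, -16) - 10247) + Y(37) = (-184*(-16) - 10247) + (3 - 24*37 + 14*37²)² = (2944 - 10247) + (3 - 888 + 14*1369)² = -7303 + (3 - 888 + 19166)² = -7303 + 18281² = -7303 + 334194961 = 334187658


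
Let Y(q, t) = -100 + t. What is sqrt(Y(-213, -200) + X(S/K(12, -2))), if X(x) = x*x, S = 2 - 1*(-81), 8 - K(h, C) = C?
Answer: 11*I*sqrt(191)/10 ≈ 15.202*I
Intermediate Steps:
K(h, C) = 8 - C
S = 83 (S = 2 + 81 = 83)
X(x) = x**2
sqrt(Y(-213, -200) + X(S/K(12, -2))) = sqrt((-100 - 200) + (83/(8 - 1*(-2)))**2) = sqrt(-300 + (83/(8 + 2))**2) = sqrt(-300 + (83/10)**2) = sqrt(-300 + 6889/100) = sqrt(-23111/100) = 11*I*sqrt(191)/10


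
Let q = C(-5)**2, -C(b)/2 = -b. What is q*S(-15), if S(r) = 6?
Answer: 600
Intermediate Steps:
C(b) = 2*b (C(b) = -(-2)*b = 2*b)
q = 100 (q = (2*(-5))**2 = (-10)**2 = 100)
q*S(-15) = 100*6 = 600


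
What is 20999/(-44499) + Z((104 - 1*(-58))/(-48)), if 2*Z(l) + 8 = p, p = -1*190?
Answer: -4426400/44499 ≈ -99.472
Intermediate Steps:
p = -190
Z(l) = -99 (Z(l) = -4 + (1/2)*(-190) = -4 - 95 = -99)
20999/(-44499) + Z((104 - 1*(-58))/(-48)) = 20999/(-44499) - 99 = 20999*(-1/44499) - 99 = -20999/44499 - 99 = -4426400/44499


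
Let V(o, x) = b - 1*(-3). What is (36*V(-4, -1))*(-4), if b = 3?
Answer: -864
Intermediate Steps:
V(o, x) = 6 (V(o, x) = 3 - 1*(-3) = 3 + 3 = 6)
(36*V(-4, -1))*(-4) = (36*6)*(-4) = 216*(-4) = -864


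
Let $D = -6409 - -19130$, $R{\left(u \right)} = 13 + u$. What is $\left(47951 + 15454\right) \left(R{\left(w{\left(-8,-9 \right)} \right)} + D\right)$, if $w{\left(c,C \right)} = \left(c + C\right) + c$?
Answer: $805814145$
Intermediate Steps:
$w{\left(c,C \right)} = C + 2 c$ ($w{\left(c,C \right)} = \left(C + c\right) + c = C + 2 c$)
$D = 12721$ ($D = -6409 + 19130 = 12721$)
$\left(47951 + 15454\right) \left(R{\left(w{\left(-8,-9 \right)} \right)} + D\right) = \left(47951 + 15454\right) \left(\left(13 + \left(-9 + 2 \left(-8\right)\right)\right) + 12721\right) = 63405 \left(\left(13 - 25\right) + 12721\right) = 63405 \left(-12 + 12721\right) = 63405 \cdot 12709 = 805814145$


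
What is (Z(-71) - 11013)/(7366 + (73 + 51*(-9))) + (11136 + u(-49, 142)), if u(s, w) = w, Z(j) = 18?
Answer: 15741889/1396 ≈ 11276.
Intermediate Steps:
(Z(-71) - 11013)/(7366 + (73 + 51*(-9))) + (11136 + u(-49, 142)) = (18 - 11013)/(7366 + (73 + 51*(-9))) + (11136 + 142) = -10995/(7366 + (73 - 459)) + 11278 = -10995/(7366 - 386) + 11278 = -10995/6980 + 11278 = -10995*1/6980 + 11278 = -2199/1396 + 11278 = 15741889/1396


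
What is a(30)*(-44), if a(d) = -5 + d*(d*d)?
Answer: -1187780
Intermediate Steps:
a(d) = -5 + d³ (a(d) = -5 + d*d² = -5 + d³)
a(30)*(-44) = (-5 + 30³)*(-44) = (-5 + 27000)*(-44) = 26995*(-44) = -1187780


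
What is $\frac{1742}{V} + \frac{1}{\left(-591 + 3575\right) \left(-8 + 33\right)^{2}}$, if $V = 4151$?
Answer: $\frac{3248834151}{7741615000} \approx 0.41966$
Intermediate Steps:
$\frac{1742}{V} + \frac{1}{\left(-591 + 3575\right) \left(-8 + 33\right)^{2}} = \frac{1742}{4151} + \frac{1}{\left(-591 + 3575\right) \left(-8 + 33\right)^{2}} = 1742 \cdot \frac{1}{4151} + \frac{1}{2984 \cdot 25^{2}} = \frac{1742}{4151} + \frac{1}{2984 \cdot 625} = \frac{1742}{4151} + \frac{1}{2984} \cdot \frac{1}{625} = \frac{1742}{4151} + \frac{1}{1865000} = \frac{3248834151}{7741615000}$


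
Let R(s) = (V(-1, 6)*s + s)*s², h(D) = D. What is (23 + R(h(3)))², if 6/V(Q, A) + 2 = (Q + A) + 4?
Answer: 262144/49 ≈ 5349.9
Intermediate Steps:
V(Q, A) = 6/(2 + A + Q) (V(Q, A) = 6/(-2 + ((Q + A) + 4)) = 6/(-2 + ((A + Q) + 4)) = 6/(-2 + (4 + A + Q)) = 6/(2 + A + Q))
R(s) = 13*s³/7 (R(s) = ((6/(2 + 6 - 1))*s + s)*s² = ((6/7)*s + s)*s² = ((6*(⅐))*s + s)*s² = (6*s/7 + s)*s² = (13*s/7)*s² = 13*s³/7)
(23 + R(h(3)))² = (23 + (13/7)*3³)² = (23 + (13/7)*27)² = (23 + 351/7)² = (512/7)² = 262144/49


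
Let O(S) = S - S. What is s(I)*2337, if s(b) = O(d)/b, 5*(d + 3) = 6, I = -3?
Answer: 0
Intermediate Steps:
d = -9/5 (d = -3 + (⅕)*6 = -3 + 6/5 = -9/5 ≈ -1.8000)
O(S) = 0
s(b) = 0 (s(b) = 0/b = 0)
s(I)*2337 = 0*2337 = 0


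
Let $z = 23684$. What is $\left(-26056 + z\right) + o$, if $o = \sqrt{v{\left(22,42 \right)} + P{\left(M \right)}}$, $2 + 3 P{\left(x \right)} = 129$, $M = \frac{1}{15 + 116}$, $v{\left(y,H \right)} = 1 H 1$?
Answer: $-2372 + \frac{\sqrt{759}}{3} \approx -2362.8$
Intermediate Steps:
$v{\left(y,H \right)} = H$ ($v{\left(y,H \right)} = H 1 = H$)
$M = \frac{1}{131} \approx 0.0076336$
$P{\left(x \right)} = \frac{127}{3}$ ($P{\left(x \right)} = - \frac{2}{3} + \frac{1}{3} \cdot 129 = - \frac{2}{3} + 43 = \frac{127}{3}$)
$o = \frac{\sqrt{759}}{3}$ ($o = \sqrt{42 + \frac{127}{3}} = \sqrt{\frac{253}{3}} = \frac{\sqrt{759}}{3} \approx 9.1833$)
$\left(-26056 + z\right) + o = \left(-26056 + 23684\right) + \frac{\sqrt{759}}{3} = -2372 + \frac{\sqrt{759}}{3}$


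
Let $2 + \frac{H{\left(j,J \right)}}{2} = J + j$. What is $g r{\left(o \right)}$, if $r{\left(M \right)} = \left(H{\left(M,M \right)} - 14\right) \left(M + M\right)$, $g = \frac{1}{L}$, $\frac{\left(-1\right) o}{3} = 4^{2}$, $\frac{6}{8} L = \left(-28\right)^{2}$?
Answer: $\frac{135}{7} \approx 19.286$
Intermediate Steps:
$L = \frac{3136}{3}$ ($L = \frac{4 \left(-28\right)^{2}}{3} = \frac{4}{3} \cdot 784 = \frac{3136}{3} \approx 1045.3$)
$o = -48$ ($o = - 3 \cdot 4^{2} = \left(-3\right) 16 = -48$)
$H{\left(j,J \right)} = -4 + 2 J + 2 j$ ($H{\left(j,J \right)} = -4 + 2 \left(J + j\right) = -4 + \left(2 J + 2 j\right) = -4 + 2 J + 2 j$)
$g = \frac{3}{3136}$ ($g = \frac{1}{\frac{3136}{3}} = \frac{3}{3136} \approx 0.00095663$)
$r{\left(M \right)} = 2 M \left(-18 + 4 M\right)$ ($r{\left(M \right)} = \left(\left(-4 + 2 M + 2 M\right) - 14\right) \left(M + M\right) = \left(\left(-4 + 4 M\right) - 14\right) 2 M = \left(-18 + 4 M\right) 2 M = 2 M \left(-18 + 4 M\right)$)
$g r{\left(o \right)} = \frac{3 \cdot 4 \left(-48\right) \left(-9 + 2 \left(-48\right)\right)}{3136} = \frac{3 \cdot 4 \left(-48\right) \left(-9 - 96\right)}{3136} = \frac{3 \cdot 4 \left(-48\right) \left(-105\right)}{3136} = \frac{3}{3136} \cdot 20160 = \frac{135}{7}$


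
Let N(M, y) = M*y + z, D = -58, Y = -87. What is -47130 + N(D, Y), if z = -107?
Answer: -42191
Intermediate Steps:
N(M, y) = -107 + M*y (N(M, y) = M*y - 107 = -107 + M*y)
-47130 + N(D, Y) = -47130 + (-107 - 58*(-87)) = -47130 + (-107 + 5046) = -47130 + 4939 = -42191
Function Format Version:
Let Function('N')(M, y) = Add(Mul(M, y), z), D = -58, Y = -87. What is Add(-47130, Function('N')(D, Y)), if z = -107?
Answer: -42191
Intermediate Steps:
Function('N')(M, y) = Add(-107, Mul(M, y)) (Function('N')(M, y) = Add(Mul(M, y), -107) = Add(-107, Mul(M, y)))
Add(-47130, Function('N')(D, Y)) = Add(-47130, Add(-107, Mul(-58, -87))) = Add(-47130, Add(-107, 5046)) = Add(-47130, 4939) = -42191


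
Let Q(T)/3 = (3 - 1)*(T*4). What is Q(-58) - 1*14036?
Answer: -15428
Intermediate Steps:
Q(T) = 24*T (Q(T) = 3*((3 - 1)*(T*4)) = 3*(2*(4*T)) = 3*(8*T) = 24*T)
Q(-58) - 1*14036 = 24*(-58) - 1*14036 = -1392 - 14036 = -15428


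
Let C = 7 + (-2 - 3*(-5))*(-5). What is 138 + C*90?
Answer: -5082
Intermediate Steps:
C = -58 (C = 7 + (-2 + 15)*(-5) = 7 + 13*(-5) = 7 - 65 = -58)
138 + C*90 = 138 - 58*90 = 138 - 5220 = -5082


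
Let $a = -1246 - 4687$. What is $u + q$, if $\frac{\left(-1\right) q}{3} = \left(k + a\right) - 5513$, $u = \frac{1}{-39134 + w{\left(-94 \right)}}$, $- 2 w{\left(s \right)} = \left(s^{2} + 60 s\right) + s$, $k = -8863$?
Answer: $\frac{2478814994}{40685} \approx 60927.0$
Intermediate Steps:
$w{\left(s \right)} = - \frac{61 s}{2} - \frac{s^{2}}{2}$ ($w{\left(s \right)} = - \frac{\left(s^{2} + 60 s\right) + s}{2} = - \frac{s^{2} + 61 s}{2} = - \frac{61 s}{2} - \frac{s^{2}}{2}$)
$a = -5933$ ($a = -1246 - 4687 = -5933$)
$u = - \frac{1}{40685}$ ($u = \frac{1}{-39134 - - 47 \left(61 - 94\right)} = \frac{1}{-39134 - \left(-47\right) \left(-33\right)} = \frac{1}{-39134 - 1551} = \frac{1}{-40685} = - \frac{1}{40685} \approx -2.4579 \cdot 10^{-5}$)
$q = 60927$ ($q = - 3 \left(\left(-8863 - 5933\right) - 5513\right) = - 3 \left(-14796 - 5513\right) = \left(-3\right) \left(-20309\right) = 60927$)
$u + q = - \frac{1}{40685} + 60927 = \frac{2478814994}{40685}$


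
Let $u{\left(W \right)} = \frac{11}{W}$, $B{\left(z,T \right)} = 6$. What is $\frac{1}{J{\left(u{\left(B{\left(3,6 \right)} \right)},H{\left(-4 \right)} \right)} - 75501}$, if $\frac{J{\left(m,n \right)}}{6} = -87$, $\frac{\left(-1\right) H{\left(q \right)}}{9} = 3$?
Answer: $- \frac{1}{76023} \approx -1.3154 \cdot 10^{-5}$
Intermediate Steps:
$H{\left(q \right)} = -27$ ($H{\left(q \right)} = \left(-9\right) 3 = -27$)
$J{\left(m,n \right)} = -522$ ($J{\left(m,n \right)} = 6 \left(-87\right) = -522$)
$\frac{1}{J{\left(u{\left(B{\left(3,6 \right)} \right)},H{\left(-4 \right)} \right)} - 75501} = \frac{1}{-522 - 75501} = \frac{1}{-76023} = - \frac{1}{76023}$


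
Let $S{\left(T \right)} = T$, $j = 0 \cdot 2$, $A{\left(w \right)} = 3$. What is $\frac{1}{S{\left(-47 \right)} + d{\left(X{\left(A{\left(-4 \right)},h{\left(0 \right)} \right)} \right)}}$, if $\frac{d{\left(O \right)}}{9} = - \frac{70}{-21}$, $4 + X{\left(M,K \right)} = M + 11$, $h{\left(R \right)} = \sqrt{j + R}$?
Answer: $- \frac{1}{17} \approx -0.058824$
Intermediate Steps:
$j = 0$
$h{\left(R \right)} = \sqrt{R}$ ($h{\left(R \right)} = \sqrt{0 + R} = \sqrt{R}$)
$X{\left(M,K \right)} = 7 + M$ ($X{\left(M,K \right)} = -4 + \left(M + 11\right) = -4 + \left(11 + M\right) = 7 + M$)
$d{\left(O \right)} = 30$ ($d{\left(O \right)} = 9 \left(- \frac{70}{-21}\right) = 9 \left(\left(-70\right) \left(- \frac{1}{21}\right)\right) = 9 \cdot \frac{10}{3} = 30$)
$\frac{1}{S{\left(-47 \right)} + d{\left(X{\left(A{\left(-4 \right)},h{\left(0 \right)} \right)} \right)}} = \frac{1}{-47 + 30} = \frac{1}{-17} = - \frac{1}{17}$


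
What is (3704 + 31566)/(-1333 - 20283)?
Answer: -17635/10808 ≈ -1.6317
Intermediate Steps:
(3704 + 31566)/(-1333 - 20283) = 35270/(-21616) = 35270*(-1/21616) = -17635/10808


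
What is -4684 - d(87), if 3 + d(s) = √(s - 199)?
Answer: -4681 - 4*I*√7 ≈ -4681.0 - 10.583*I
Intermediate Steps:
d(s) = -3 + √(-199 + s) (d(s) = -3 + √(s - 199) = -3 + √(-199 + s))
-4684 - d(87) = -4684 - (-3 + √(-199 + 87)) = -4684 - (-3 + √(-112)) = -4684 - (-3 + 4*I*√7) = -4684 + (3 - 4*I*√7) = -4681 - 4*I*√7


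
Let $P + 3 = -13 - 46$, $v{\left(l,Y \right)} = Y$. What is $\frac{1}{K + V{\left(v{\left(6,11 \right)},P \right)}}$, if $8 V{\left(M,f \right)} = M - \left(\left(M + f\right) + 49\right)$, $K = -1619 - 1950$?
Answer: $- \frac{8}{28539} \approx -0.00028032$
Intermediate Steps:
$P = -62$ ($P = -3 - 59 = -62$)
$K = -3569$ ($K = -1619 - 1950 = -3569$)
$V{\left(M,f \right)} = - \frac{49}{8} - \frac{f}{8}$ ($V{\left(M,f \right)} = \frac{M - \left(\left(M + f\right) + 49\right)}{8} = \frac{M - \left(49 + M + f\right)}{8} = \frac{-49 - f}{8} = - \frac{49}{8} - \frac{f}{8}$)
$\frac{1}{K + V{\left(v{\left(6,11 \right)},P \right)}} = \frac{1}{-3569 - - \frac{13}{8}} = \frac{1}{-3569 + \left(- \frac{49}{8} + \frac{31}{4}\right)} = \frac{1}{-3569 + \frac{13}{8}} = \frac{1}{- \frac{28539}{8}} = - \frac{8}{28539}$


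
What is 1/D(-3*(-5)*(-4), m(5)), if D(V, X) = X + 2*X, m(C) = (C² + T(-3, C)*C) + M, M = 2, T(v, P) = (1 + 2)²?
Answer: 1/216 ≈ 0.0046296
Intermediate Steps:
T(v, P) = 9 (T(v, P) = 3² = 9)
m(C) = 2 + C² + 9*C (m(C) = (C² + 9*C) + 2 = 2 + C² + 9*C)
D(V, X) = 3*X
1/D(-3*(-5)*(-4), m(5)) = 1/(3*(2 + 5² + 9*5)) = 1/(3*(2 + 25 + 45)) = 1/(3*72) = 1/216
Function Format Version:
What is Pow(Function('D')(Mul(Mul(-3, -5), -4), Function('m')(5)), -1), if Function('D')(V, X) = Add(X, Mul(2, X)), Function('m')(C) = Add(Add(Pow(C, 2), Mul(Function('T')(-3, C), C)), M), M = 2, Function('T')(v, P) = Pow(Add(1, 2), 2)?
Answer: Rational(1, 216) ≈ 0.0046296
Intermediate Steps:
Function('T')(v, P) = 9 (Function('T')(v, P) = Pow(3, 2) = 9)
Function('m')(C) = Add(2, Pow(C, 2), Mul(9, C)) (Function('m')(C) = Add(Add(Pow(C, 2), Mul(9, C)), 2) = Add(2, Pow(C, 2), Mul(9, C)))
Function('D')(V, X) = Mul(3, X)
Pow(Function('D')(Mul(Mul(-3, -5), -4), Function('m')(5)), -1) = Pow(Mul(3, Add(2, Pow(5, 2), Mul(9, 5))), -1) = Pow(Mul(3, Add(2, 25, 45)), -1) = Pow(Mul(3, 72), -1) = Pow(216, -1) = Rational(1, 216)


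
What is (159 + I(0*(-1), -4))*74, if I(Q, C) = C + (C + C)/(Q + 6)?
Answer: 34114/3 ≈ 11371.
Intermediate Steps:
I(Q, C) = C + 2*C/(6 + Q) (I(Q, C) = C + (2*C)/(6 + Q) = C + 2*C/(6 + Q))
(159 + I(0*(-1), -4))*74 = (159 - 4*(8 + 0*(-1))/(6 + 0*(-1)))*74 = (159 - 4*(8 + 0)/(6 + 0))*74 = (159 - 4*8/6)*74 = (159 - 4*⅙*8)*74 = (159 - 16/3)*74 = (461/3)*74 = 34114/3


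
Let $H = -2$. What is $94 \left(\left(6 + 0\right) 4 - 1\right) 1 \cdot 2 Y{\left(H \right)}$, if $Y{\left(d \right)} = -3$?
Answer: $-12972$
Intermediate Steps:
$94 \left(\left(6 + 0\right) 4 - 1\right) 1 \cdot 2 Y{\left(H \right)} = 94 \left(\left(6 + 0\right) 4 - 1\right) 1 \cdot 2 \left(-3\right) = 94 \left(6 \cdot 4 - 1\right) 1 \cdot 2 \left(-3\right) = 94 \left(24 - 1\right) 1 \cdot 2 \left(-3\right) = 94 \cdot 23 \cdot 1 \cdot 2 \left(-3\right) = 94 \cdot 23 \cdot 2 \left(-3\right) = 94 \cdot 46 \left(-3\right) = 4324 \left(-3\right) = -12972$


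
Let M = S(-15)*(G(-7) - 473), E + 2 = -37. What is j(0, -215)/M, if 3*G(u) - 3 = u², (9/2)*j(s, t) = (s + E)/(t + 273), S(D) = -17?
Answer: -13/673931 ≈ -1.9290e-5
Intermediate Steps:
E = -39 (E = -2 - 37 = -39)
j(s, t) = 2*(-39 + s)/(9*(273 + t)) (j(s, t) = 2*((s - 39)/(t + 273))/9 = 2*((-39 + s)/(273 + t))/9 = 2*(-39 + s)/(9*(273 + t)))
G(u) = 1 + u²/3
M = 23239/3 (M = -17*((1 + (⅓)*(-7)²) - 473) = -17*((1 + (⅓)*49) - 473) = -17*((1 + 49/3) - 473) = -17*(52/3 - 473) = -17*(-1367/3) = 23239/3 ≈ 7746.3)
j(0, -215)/M = (2*(-39 + 0)/(9*(273 - 215)))/(23239/3) = ((2/9)*(-39)/58)*(3/23239) = ((2/9)*(1/58)*(-39))*(3/23239) = -13/87*3/23239 = -13/673931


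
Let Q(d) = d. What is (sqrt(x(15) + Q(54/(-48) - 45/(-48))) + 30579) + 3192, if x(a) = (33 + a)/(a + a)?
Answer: 33771 + sqrt(565)/20 ≈ 33772.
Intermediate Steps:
x(a) = (33 + a)/(2*a) (x(a) = (33 + a)/((2*a)) = (33 + a)*(1/(2*a)) = (33 + a)/(2*a))
(sqrt(x(15) + Q(54/(-48) - 45/(-48))) + 30579) + 3192 = (sqrt((1/2)*(33 + 15)/15 + (54/(-48) - 45/(-48))) + 30579) + 3192 = (sqrt((1/2)*(1/15)*48 + (54*(-1/48) - 45*(-1/48))) + 30579) + 3192 = (sqrt(8/5 + (-9/8 + 15/16)) + 30579) + 3192 = (sqrt(8/5 - 3/16) + 30579) + 3192 = (sqrt(113/80) + 30579) + 3192 = (sqrt(565)/20 + 30579) + 3192 = (30579 + sqrt(565)/20) + 3192 = 33771 + sqrt(565)/20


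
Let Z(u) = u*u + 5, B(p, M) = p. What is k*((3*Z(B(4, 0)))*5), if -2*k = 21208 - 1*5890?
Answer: -2412585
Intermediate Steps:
Z(u) = 5 + u² (Z(u) = u² + 5 = 5 + u²)
k = -7659 (k = -(21208 - 1*5890)/2 = -(21208 - 5890)/2 = -½*15318 = -7659)
k*((3*Z(B(4, 0)))*5) = -7659*3*(5 + 4²)*5 = -7659*3*(5 + 16)*5 = -7659*3*21*5 = -482517*5 = -7659*315 = -2412585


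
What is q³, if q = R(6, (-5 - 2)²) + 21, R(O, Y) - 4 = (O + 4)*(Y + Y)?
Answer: 1015075125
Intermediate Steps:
R(O, Y) = 4 + 2*Y*(4 + O) (R(O, Y) = 4 + (O + 4)*(Y + Y) = 4 + (4 + O)*(2*Y) = 4 + 2*Y*(4 + O))
q = 1005 (q = (4 + 8*(-5 - 2)² + 2*6*(-5 - 2)²) + 21 = (4 + 8*(-7)² + 2*6*(-7)²) + 21 = (4 + 8*49 + 2*6*49) + 21 = (4 + 392 + 588) + 21 = 984 + 21 = 1005)
q³ = 1005³ = 1015075125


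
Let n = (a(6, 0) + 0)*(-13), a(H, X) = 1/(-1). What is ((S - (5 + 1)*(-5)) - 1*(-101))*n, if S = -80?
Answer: 663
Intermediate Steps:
a(H, X) = -1
n = 13 (n = (-1 + 0)*(-13) = -1*(-13) = 13)
((S - (5 + 1)*(-5)) - 1*(-101))*n = ((-80 - (5 + 1)*(-5)) - 1*(-101))*13 = ((-80 - 6*(-5)) + 101)*13 = ((-80 - 1*(-30)) + 101)*13 = ((-80 + 30) + 101)*13 = (-50 + 101)*13 = 51*13 = 663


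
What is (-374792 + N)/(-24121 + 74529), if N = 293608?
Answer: -10148/6301 ≈ -1.6105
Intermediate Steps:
(-374792 + N)/(-24121 + 74529) = (-374792 + 293608)/(-24121 + 74529) = -81184/50408 = -81184*1/50408 = -10148/6301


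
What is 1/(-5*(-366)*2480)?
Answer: 1/4538400 ≈ 2.2034e-7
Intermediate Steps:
1/(-5*(-366)*2480) = 1/(1830*2480) = 1/4538400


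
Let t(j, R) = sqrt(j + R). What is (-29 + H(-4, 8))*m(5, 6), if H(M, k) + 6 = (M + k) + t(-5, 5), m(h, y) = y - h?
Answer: -31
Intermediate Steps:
t(j, R) = sqrt(R + j)
H(M, k) = -6 + M + k (H(M, k) = -6 + ((M + k) + sqrt(5 - 5)) = -6 + ((M + k) + sqrt(0)) = -6 + ((M + k) + 0) = -6 + (M + k) = -6 + M + k)
(-29 + H(-4, 8))*m(5, 6) = (-29 + (-6 - 4 + 8))*(6 - 1*5) = (-29 - 2)*(6 - 5) = -31*1 = -31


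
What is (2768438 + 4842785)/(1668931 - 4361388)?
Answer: -7611223/2692457 ≈ -2.8269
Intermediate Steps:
(2768438 + 4842785)/(1668931 - 4361388) = 7611223/(-2692457) = 7611223*(-1/2692457) = -7611223/2692457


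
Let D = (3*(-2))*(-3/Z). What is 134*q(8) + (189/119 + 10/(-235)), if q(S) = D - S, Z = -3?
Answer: -1497689/799 ≈ -1874.5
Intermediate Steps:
D = -6 (D = (3*(-2))*(-3/(-3)) = -(-18)*(-1)/3 = -6*1 = -6)
q(S) = -6 - S
134*q(8) + (189/119 + 10/(-235)) = 134*(-6 - 1*8) + (189/119 + 10/(-235)) = 134*(-6 - 8) + (189*(1/119) + 10*(-1/235)) = 134*(-14) + (27/17 - 2/47) = -1876 + 1235/799 = -1497689/799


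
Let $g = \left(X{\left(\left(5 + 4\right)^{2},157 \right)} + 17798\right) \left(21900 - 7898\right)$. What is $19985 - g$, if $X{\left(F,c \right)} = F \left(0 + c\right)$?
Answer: $-427251045$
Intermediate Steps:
$X{\left(F,c \right)} = F c$
$g = 427271030$ ($g = \left(\left(5 + 4\right)^{2} \cdot 157 + 17798\right) \left(21900 - 7898\right) = \left(9^{2} \cdot 157 + 17798\right) 14002 = \left(81 \cdot 157 + 17798\right) 14002 = \left(12717 + 17798\right) 14002 = 30515 \cdot 14002 = 427271030$)
$19985 - g = 19985 - 427271030 = -427251045$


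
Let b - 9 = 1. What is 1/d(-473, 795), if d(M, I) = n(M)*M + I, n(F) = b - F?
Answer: -1/227664 ≈ -4.3924e-6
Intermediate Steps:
b = 10 (b = 9 + 1 = 10)
n(F) = 10 - F
d(M, I) = I + M*(10 - M) (d(M, I) = (10 - M)*M + I = M*(10 - M) + I = I + M*(10 - M))
1/d(-473, 795) = 1/(795 - 1*(-473)*(-10 - 473)) = 1/(795 - 1*(-473)*(-483)) = 1/(795 - 228459) = 1/(-227664) = -1/227664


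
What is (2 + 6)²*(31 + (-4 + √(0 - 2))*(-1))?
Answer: 2240 - 64*I*√2 ≈ 2240.0 - 90.51*I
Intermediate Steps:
(2 + 6)²*(31 + (-4 + √(0 - 2))*(-1)) = 8²*(31 + (-4 + √(-2))*(-1)) = 64*(31 + (-4 + I*√2)*(-1)) = 64*(31 + (4 - I*√2)) = 64*(35 - I*√2) = 2240 - 64*I*√2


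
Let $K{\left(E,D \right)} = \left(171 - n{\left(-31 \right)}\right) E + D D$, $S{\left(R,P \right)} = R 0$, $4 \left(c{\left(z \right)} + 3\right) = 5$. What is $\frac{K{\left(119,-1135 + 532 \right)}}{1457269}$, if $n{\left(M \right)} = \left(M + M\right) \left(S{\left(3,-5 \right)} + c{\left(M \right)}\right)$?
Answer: $\frac{67463}{264958} \approx 0.25462$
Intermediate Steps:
$c{\left(z \right)} = - \frac{7}{4}$ ($c{\left(z \right)} = -3 + \frac{1}{4} \cdot 5 = -3 + \frac{5}{4} = - \frac{7}{4}$)
$S{\left(R,P \right)} = 0$
$n{\left(M \right)} = - \frac{7 M}{2}$ ($n{\left(M \right)} = \left(M + M\right) \left(0 - \frac{7}{4}\right) = 2 M \left(- \frac{7}{4}\right) = - \frac{7 M}{2}$)
$K{\left(E,D \right)} = D^{2} + \frac{125 E}{2}$ ($K{\left(E,D \right)} = \left(171 - \left(- \frac{7}{2}\right) \left(-31\right)\right) E + D D = \left(171 - \frac{217}{2}\right) E + D^{2} = \frac{125 E}{2} + D^{2} = D^{2} + \frac{125 E}{2}$)
$\frac{K{\left(119,-1135 + 532 \right)}}{1457269} = \frac{\left(-1135 + 532\right)^{2} + \frac{125}{2} \cdot 119}{1457269} = \left(\left(-603\right)^{2} + \frac{14875}{2}\right) \frac{1}{1457269} = \left(363609 + \frac{14875}{2}\right) \frac{1}{1457269} = \frac{742093}{2} \cdot \frac{1}{1457269} = \frac{67463}{264958}$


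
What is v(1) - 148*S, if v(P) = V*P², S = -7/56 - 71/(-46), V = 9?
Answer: -9243/46 ≈ -200.93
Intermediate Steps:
S = 261/184 (S = -7*1/56 - 71*(-1/46) = -⅛ + 71/46 = 261/184 ≈ 1.4185)
v(P) = 9*P²
v(1) - 148*S = 9*1² - 148*261/184 = 9*1 - 9657/46 = 9 - 9657/46 = -9243/46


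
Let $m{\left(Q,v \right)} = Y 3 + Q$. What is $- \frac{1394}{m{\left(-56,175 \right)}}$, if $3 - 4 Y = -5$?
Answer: $\frac{697}{25} \approx 27.88$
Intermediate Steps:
$Y = 2$ ($Y = \frac{3}{4} - - \frac{5}{4} = \frac{3}{4} + \frac{5}{4} = 2$)
$m{\left(Q,v \right)} = 6 + Q$ ($m{\left(Q,v \right)} = 2 \cdot 3 + Q = 6 + Q$)
$- \frac{1394}{m{\left(-56,175 \right)}} = - \frac{1394}{6 - 56} = - \frac{1394}{-50} = \left(-1394\right) \left(- \frac{1}{50}\right) = \frac{697}{25}$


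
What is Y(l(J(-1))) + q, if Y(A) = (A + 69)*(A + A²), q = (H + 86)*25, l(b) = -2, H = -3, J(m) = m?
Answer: 2209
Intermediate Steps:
q = 2075 (q = (-3 + 86)*25 = 83*25 = 2075)
Y(A) = (69 + A)*(A + A²)
Y(l(J(-1))) + q = -2*(69 + (-2)² + 70*(-2)) + 2075 = -2*(69 + 4 - 140) + 2075 = -2*(-67) + 2075 = 134 + 2075 = 2209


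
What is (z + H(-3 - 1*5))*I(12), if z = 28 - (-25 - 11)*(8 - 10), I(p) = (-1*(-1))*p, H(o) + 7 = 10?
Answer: -492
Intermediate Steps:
H(o) = 3 (H(o) = -7 + 10 = 3)
I(p) = p (I(p) = 1*p = p)
z = -44 (z = 28 - (-36)*(-2) = 28 - 1*72 = 28 - 72 = -44)
(z + H(-3 - 1*5))*I(12) = (-44 + 3)*12 = -41*12 = -492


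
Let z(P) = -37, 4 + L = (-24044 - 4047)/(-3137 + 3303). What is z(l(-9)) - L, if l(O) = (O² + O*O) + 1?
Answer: 22613/166 ≈ 136.22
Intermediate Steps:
l(O) = 1 + 2*O² (l(O) = (O² + O²) + 1 = 2*O² + 1 = 1 + 2*O²)
L = -28755/166 (L = -4 + (-24044 - 4047)/(-3137 + 3303) = -4 - 28091/166 = -28755/166 ≈ -173.22)
z(l(-9)) - L = -37 - 1*(-28755/166) = -37 + 28755/166 = 22613/166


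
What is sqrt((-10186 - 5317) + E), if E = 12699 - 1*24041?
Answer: I*sqrt(26845) ≈ 163.84*I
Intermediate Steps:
E = -11342 (E = 12699 - 24041 = -11342)
sqrt((-10186 - 5317) + E) = sqrt((-10186 - 5317) - 11342) = sqrt(-15503 - 11342) = sqrt(-26845) = I*sqrt(26845)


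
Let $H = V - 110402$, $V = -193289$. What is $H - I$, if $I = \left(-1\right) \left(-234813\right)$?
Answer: $-538504$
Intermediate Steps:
$I = 234813$
$H = -303691$ ($H = -193289 - 110402 = -303691$)
$H - I = -303691 - 234813 = -538504$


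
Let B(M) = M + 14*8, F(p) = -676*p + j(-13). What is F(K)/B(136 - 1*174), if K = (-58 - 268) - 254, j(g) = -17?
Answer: 392063/74 ≈ 5298.1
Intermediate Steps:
K = -580 (K = -326 - 254 = -580)
F(p) = -17 - 676*p (F(p) = -676*p - 17 = -17 - 676*p)
B(M) = 112 + M (B(M) = M + 112 = 112 + M)
F(K)/B(136 - 1*174) = (-17 - 676*(-580))/(112 + (136 - 1*174)) = (-17 + 392080)/(112 + (136 - 174)) = 392063/(112 - 38) = 392063/74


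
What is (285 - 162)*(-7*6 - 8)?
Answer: -6150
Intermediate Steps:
(285 - 162)*(-7*6 - 8) = 123*(-42 - 8) = 123*(-50) = -6150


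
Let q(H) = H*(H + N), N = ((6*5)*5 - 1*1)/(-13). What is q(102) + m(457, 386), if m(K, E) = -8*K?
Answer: 72526/13 ≈ 5578.9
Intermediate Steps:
N = -149/13 (N = (30*5 - 1)*(-1/13) = (150 - 1)*(-1/13) = 149*(-1/13) = -149/13 ≈ -11.462)
q(H) = H*(-149/13 + H) (q(H) = H*(H - 149/13) = H*(-149/13 + H))
q(102) + m(457, 386) = (1/13)*102*(-149 + 13*102) - 8*457 = (1/13)*102*(-149 + 1326) - 3656 = (1/13)*102*1177 - 3656 = 120054/13 - 3656 = 72526/13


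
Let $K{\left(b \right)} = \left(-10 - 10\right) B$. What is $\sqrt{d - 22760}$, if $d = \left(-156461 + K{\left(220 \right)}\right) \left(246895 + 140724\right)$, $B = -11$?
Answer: $i \sqrt{60562002939} \approx 2.4609 \cdot 10^{5} i$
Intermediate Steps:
$K{\left(b \right)} = 220$ ($K{\left(b \right)} = \left(-10 - 10\right) \left(-11\right) = \left(-20\right) \left(-11\right) = 220$)
$d = -60561980179$ ($d = \left(-156461 + 220\right) \left(246895 + 140724\right) = \left(-156241\right) 387619 = -60561980179$)
$\sqrt{d - 22760} = \sqrt{-60561980179 - 22760} = \sqrt{-60562002939} = i \sqrt{60562002939}$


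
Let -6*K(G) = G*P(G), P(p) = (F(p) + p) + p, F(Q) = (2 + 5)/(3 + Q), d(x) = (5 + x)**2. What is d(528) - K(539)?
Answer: 412928655/1084 ≈ 3.8093e+5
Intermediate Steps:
F(Q) = 7/(3 + Q)
P(p) = 2*p + 7/(3 + p) (P(p) = (7/(3 + p) + p) + p = (p + 7/(3 + p)) + p = 2*p + 7/(3 + p))
K(G) = -G*(7 + 2*G*(3 + G))/(6*(3 + G)) (K(G) = -G*(7 + 2*G*(3 + G))/(3 + G)/6 = -G*(7 + 2*G*(3 + G))/(6*(3 + G)))
d(528) - K(539) = (5 + 528)**2 - (-1)*539*(7 + 2*539*(3 + 539))/(18 + 6*539) = 533**2 - (-1)*539*(7 + 2*539*542)/(18 + 3234) = 284089 - (-1)*539*(7 + 584276)/3252 = 284089 - (-1)*539*584283/3252 = 284089 - 1*(-104976179/1084) = 284089 + 104976179/1084 = 412928655/1084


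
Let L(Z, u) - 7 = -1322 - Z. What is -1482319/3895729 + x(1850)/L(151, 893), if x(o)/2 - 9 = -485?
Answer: 767827177/2855569357 ≈ 0.26889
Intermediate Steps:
L(Z, u) = -1315 - Z (L(Z, u) = 7 + (-1322 - Z) = -1315 - Z)
x(o) = -952 (x(o) = 18 + 2*(-485) = 18 - 970 = -952)
-1482319/3895729 + x(1850)/L(151, 893) = -1482319/3895729 - 952/(-1315 - 1*151) = -1482319*1/3895729 - 952/(-1315 - 151) = -1482319/3895729 - 952/(-1466) = -1482319/3895729 - 952*(-1/1466) = -1482319/3895729 + 476/733 = 767827177/2855569357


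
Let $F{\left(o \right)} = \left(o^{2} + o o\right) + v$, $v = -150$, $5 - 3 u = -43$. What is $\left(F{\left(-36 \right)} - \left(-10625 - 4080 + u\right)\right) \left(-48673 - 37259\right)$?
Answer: $-1472101092$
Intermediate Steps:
$u = 16$ ($u = \frac{5}{3} - - \frac{43}{3} = \frac{5}{3} + \frac{43}{3} = 16$)
$F{\left(o \right)} = -150 + 2 o^{2}$ ($F{\left(o \right)} = \left(o^{2} + o o\right) - 150 = \left(o^{2} + o^{2}\right) - 150 = 2 o^{2} - 150 = -150 + 2 o^{2}$)
$\left(F{\left(-36 \right)} - \left(-10625 - 4080 + u\right)\right) \left(-48673 - 37259\right) = \left(\left(-150 + 2 \left(-36\right)^{2}\right) + \left(10625 - \left(16 - 4080\right)\right)\right) \left(-48673 - 37259\right) = \left(\left(-150 + 2 \cdot 1296\right) + \left(10625 - \left(16 - 4080\right)\right)\right) \left(-85932\right) = \left(\left(-150 + 2592\right) + \left(10625 - -4064\right)\right) \left(-85932\right) = \left(2442 + \left(10625 + 4064\right)\right) \left(-85932\right) = \left(2442 + 14689\right) \left(-85932\right) = 17131 \left(-85932\right) = -1472101092$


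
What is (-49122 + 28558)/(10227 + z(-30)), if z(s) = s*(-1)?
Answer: -20564/10257 ≈ -2.0049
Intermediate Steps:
z(s) = -s
(-49122 + 28558)/(10227 + z(-30)) = (-49122 + 28558)/(10227 - 1*(-30)) = -20564/(10227 + 30) = -20564/10257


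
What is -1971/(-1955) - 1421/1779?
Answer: 728354/3477945 ≈ 0.20942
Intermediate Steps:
-1971/(-1955) - 1421/1779 = -1971*(-1/1955) - 1421*1/1779 = 1971/1955 - 1421/1779 = 728354/3477945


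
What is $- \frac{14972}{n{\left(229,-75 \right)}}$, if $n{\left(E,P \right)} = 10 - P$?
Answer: $- \frac{14972}{85} \approx -176.14$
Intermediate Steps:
$- \frac{14972}{n{\left(229,-75 \right)}} = - \frac{14972}{10 - -75} = - \frac{14972}{10 + 75} = - \frac{14972}{85}$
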